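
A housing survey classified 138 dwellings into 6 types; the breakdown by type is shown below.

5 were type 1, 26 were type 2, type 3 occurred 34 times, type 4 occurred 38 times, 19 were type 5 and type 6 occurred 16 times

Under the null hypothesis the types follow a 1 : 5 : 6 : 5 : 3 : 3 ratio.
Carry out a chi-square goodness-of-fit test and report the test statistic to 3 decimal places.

Ratio total = 23. Expected counts: 138×1/23 = 6, 138×5/23 = 30, 138×6/23 = 36, 138×5/23 = 30, 138×3/23 = 18, 138×3/23 = 18.
type 1: (5 − 6)²/6 = 1/6 = 0.1667
type 2: (26 − 30)²/30 = 16/30 = 0.5333
type 3: (34 − 36)²/36 = 4/36 = 0.1111
type 4: (38 − 30)²/30 = 64/30 = 2.1333
type 5: (19 − 18)²/18 = 1/18 = 0.0556
type 6: (16 − 18)²/18 = 4/18 = 0.2222
Sum = 3.222

3.222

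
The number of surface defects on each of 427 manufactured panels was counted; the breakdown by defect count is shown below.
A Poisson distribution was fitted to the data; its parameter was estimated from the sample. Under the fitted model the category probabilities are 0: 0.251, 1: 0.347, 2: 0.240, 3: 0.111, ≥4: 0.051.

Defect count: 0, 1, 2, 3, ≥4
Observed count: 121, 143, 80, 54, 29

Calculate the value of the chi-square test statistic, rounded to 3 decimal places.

10.210

Expected counts E_i = n·p_i: 427×0.251 = 107.177, 427×0.347 = 148.169, 427×0.240 = 102.48, 427×0.111 = 47.397, 427×0.051 = 21.777.
χ² = (121−107.177)²/107.177 + (143−148.169)²/148.169 + (80−102.48)²/102.48 + (54−47.397)²/47.397 + (29−21.777)²/21.777
   = 1.7828 + 0.1803 + 4.9312 + 0.9199 + 2.3957
Sum = 10.210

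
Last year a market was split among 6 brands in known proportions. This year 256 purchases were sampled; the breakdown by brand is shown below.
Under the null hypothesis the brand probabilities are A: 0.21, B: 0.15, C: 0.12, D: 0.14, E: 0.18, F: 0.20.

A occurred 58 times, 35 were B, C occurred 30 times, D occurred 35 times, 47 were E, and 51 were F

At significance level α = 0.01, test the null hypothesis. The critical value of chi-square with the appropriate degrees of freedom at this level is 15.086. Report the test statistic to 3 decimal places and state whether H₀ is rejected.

Expected counts E_i = n·p_i: 256×0.21 = 53.76, 256×0.15 = 38.4, 256×0.12 = 30.72, 256×0.14 = 35.84, 256×0.18 = 46.08, 256×0.20 = 51.2.
cat         O        E   (O−E)²/E
A          58    53.76     0.3344
B          35     38.4     0.3010
C          30    30.72     0.0169
D          35    35.84     0.0197
E          47    46.08     0.0184
F          51     51.2     0.0008
Sum = 0.691
df = 5. Since 0.691 < 15.086, we do not reject H₀.

0.691; do not reject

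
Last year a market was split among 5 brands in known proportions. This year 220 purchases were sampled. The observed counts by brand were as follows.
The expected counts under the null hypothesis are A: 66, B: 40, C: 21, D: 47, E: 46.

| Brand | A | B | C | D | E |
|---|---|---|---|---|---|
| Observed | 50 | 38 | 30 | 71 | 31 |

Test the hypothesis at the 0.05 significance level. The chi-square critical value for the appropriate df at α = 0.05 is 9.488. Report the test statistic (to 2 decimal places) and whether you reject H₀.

24.98; reject

cat         O        E   (O−E)²/E
A          50       66      3.879
B          38       40      0.100
C          30       21      3.857
D          71       47     12.255
E          31       46      4.891
Sum = 24.98
df = 4. Since 24.98 > 9.488, we reject H₀.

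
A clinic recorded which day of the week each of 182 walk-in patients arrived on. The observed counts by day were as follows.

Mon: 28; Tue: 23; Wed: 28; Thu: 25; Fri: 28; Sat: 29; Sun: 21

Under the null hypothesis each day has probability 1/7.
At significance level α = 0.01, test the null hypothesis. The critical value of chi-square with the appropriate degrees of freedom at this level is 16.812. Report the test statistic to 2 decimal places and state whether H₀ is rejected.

Under H₀ each category has probability 1/7, so each expected count is 182/7 = 26.
cat         O        E   (O−E)²/E
Mon        28       26      0.154
Tue        23       26      0.346
Wed        28       26      0.154
Thu        25       26      0.038
Fri        28       26      0.154
Sat        29       26      0.346
Sun        21       26      0.962
Sum = 2.15
df = 6. Since 2.15 < 16.812, we do not reject H₀.

2.15; do not reject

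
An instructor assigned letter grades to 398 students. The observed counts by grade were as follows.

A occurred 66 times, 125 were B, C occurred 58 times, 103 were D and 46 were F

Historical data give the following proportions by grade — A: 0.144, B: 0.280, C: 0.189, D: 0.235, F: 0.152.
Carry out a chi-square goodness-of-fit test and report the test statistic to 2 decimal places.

Expected counts E_i = n·p_i: 398×0.144 = 57.312, 398×0.280 = 111.44, 398×0.189 = 75.222, 398×0.235 = 93.53, 398×0.152 = 60.496.
χ² = (66−57.312)²/57.312 + (125−111.44)²/111.44 + (58−75.222)²/75.222 + (103−93.53)²/93.53 + (46−60.496)²/60.496
   = 1.317 + 1.650 + 3.943 + 0.959 + 3.474
Sum = 11.34

11.34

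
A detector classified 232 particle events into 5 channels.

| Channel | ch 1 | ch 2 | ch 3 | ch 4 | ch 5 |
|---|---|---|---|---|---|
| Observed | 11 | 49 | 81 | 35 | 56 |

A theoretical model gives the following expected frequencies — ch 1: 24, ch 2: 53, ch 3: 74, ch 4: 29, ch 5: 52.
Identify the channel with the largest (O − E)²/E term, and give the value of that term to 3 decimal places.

ch 1, 7.042

χ² = (11−24)²/24 + (49−53)²/53 + (81−74)²/74 + (35−29)²/29 + (56−52)²/52
   = 7.0417 + 0.3019 + 0.6622 + 1.2414 + 0.3077
The largest term is for ch 1: 7.042.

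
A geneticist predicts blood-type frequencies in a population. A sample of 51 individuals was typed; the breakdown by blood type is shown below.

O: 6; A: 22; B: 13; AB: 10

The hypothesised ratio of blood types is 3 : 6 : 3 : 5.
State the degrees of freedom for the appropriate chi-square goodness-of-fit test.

There are k = 4 categories and no parameters were estimated from the data, so df = 4 − 1 = 3.

3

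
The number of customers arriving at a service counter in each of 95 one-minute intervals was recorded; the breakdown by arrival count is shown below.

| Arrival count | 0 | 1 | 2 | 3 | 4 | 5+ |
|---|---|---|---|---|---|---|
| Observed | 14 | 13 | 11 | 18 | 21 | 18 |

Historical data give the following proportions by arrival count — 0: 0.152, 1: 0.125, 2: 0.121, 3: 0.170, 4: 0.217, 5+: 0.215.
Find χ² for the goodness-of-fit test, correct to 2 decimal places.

Expected counts E_i = n·p_i: 95×0.152 = 14.44, 95×0.125 = 11.875, 95×0.121 = 11.495, 95×0.170 = 16.15, 95×0.217 = 20.615, 95×0.215 = 20.425.
cat         O        E   (O−E)²/E
0          14    14.44      0.013
1          13   11.875      0.107
2          11   11.495      0.021
3          18    16.15      0.212
4          21   20.615      0.007
5+         18   20.425      0.288
Sum = 0.65

0.65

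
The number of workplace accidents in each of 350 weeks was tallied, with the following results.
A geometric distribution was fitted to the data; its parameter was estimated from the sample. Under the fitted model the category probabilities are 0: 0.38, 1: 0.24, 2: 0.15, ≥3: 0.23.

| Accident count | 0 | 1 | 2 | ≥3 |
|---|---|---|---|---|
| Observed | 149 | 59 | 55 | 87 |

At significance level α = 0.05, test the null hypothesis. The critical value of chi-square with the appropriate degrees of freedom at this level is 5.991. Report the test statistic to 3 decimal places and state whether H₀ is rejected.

Expected counts E_i = n·p_i: 350×0.38 = 133, 350×0.24 = 84, 350×0.15 = 52.5, 350×0.23 = 80.5.
0: (149 − 133)²/133 = 256/133 = 1.9248
1: (59 − 84)²/84 = 625/84 = 7.4405
2: (55 − 52.5)²/52.5 = 6.25/52.5 = 0.1190
≥3: (87 − 80.5)²/80.5 = 42.25/80.5 = 0.5248
Sum = 10.009
df = 2. Since 10.009 > 5.991, we reject H₀.

10.009; reject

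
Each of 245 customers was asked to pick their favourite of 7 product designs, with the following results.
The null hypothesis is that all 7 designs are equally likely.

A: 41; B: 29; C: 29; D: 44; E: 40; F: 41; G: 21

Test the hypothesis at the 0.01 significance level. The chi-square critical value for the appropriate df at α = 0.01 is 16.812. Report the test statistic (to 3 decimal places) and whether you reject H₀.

12.743; do not reject

Expected count for each of the 7 categories: 245/7 = 35.
χ² = (41−35)²/35 + (29−35)²/35 + (29−35)²/35 + (44−35)²/35 + (40−35)²/35 + (41−35)²/35 + (21−35)²/35
   = 1.0286 + 1.0286 + 1.0286 + 2.3143 + 0.7143 + 1.0286 + 5.6000
Sum = 12.743
df = 6. Since 12.743 < 16.812, we do not reject H₀.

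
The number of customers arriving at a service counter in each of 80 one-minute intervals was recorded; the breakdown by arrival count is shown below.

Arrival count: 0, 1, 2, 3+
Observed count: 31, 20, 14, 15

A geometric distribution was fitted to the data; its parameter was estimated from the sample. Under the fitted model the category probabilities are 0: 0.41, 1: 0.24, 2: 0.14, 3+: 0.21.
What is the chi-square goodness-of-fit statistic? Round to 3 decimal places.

1.025

Expected counts E_i = n·p_i: 80×0.41 = 32.8, 80×0.24 = 19.2, 80×0.14 = 11.2, 80×0.21 = 16.8.
cat         O        E   (O−E)²/E
0          31     32.8     0.0988
1          20     19.2     0.0333
2          14     11.2     0.7000
3+         15     16.8     0.1929
Sum = 1.025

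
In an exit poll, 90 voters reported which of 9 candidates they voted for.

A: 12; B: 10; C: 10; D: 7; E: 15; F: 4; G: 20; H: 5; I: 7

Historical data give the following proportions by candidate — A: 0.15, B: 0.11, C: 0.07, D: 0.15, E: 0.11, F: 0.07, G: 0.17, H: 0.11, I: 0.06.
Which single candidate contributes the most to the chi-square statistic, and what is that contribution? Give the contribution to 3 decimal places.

Expected counts E_i = n·p_i: 90×0.15 = 13.5, 90×0.11 = 9.9, 90×0.07 = 6.3, 90×0.15 = 13.5, 90×0.11 = 9.9, 90×0.07 = 6.3, 90×0.17 = 15.3, 90×0.11 = 9.9, 90×0.06 = 5.4.
A: (12 − 13.5)²/13.5 = 2.25/13.5 = 0.1667
B: (10 − 9.9)²/9.9 = 0.01/9.9 = 0.0010
C: (10 − 6.3)²/6.3 = 13.69/6.3 = 2.1730
D: (7 − 13.5)²/13.5 = 42.25/13.5 = 3.1296
E: (15 − 9.9)²/9.9 = 26.01/9.9 = 2.6273
F: (4 − 6.3)²/6.3 = 5.29/6.3 = 0.8397
G: (20 − 15.3)²/15.3 = 22.09/15.3 = 1.4438
H: (5 − 9.9)²/9.9 = 24.01/9.9 = 2.4253
I: (7 − 5.4)²/5.4 = 2.56/5.4 = 0.4741
The largest term is for D: 3.130.

D, 3.130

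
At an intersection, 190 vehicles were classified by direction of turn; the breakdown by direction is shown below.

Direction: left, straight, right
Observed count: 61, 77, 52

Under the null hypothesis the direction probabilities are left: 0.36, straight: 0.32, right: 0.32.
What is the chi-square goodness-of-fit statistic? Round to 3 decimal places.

Expected counts E_i = n·p_i: 190×0.36 = 68.4, 190×0.32 = 60.8, 190×0.32 = 60.8.
left: (61 − 68.4)²/68.4 = 54.76/68.4 = 0.8006
straight: (77 − 60.8)²/60.8 = 262.44/60.8 = 4.3164
right: (52 − 60.8)²/60.8 = 77.44/60.8 = 1.2737
Sum = 6.391

6.391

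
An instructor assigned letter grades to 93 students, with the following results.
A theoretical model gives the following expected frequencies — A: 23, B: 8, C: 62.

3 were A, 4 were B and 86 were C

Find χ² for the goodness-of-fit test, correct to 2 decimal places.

A: (3 − 23)²/23 = 400/23 = 17.391
B: (4 − 8)²/8 = 16/8 = 2.000
C: (86 − 62)²/62 = 576/62 = 9.290
Sum = 28.68

28.68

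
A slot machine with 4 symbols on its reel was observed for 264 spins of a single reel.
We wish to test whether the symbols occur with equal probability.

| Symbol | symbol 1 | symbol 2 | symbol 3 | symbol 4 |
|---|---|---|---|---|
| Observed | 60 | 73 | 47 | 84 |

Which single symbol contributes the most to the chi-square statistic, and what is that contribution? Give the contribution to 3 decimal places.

Expected count for each of the 4 categories: 264/4 = 66.
cat           O        E   (O−E)²/E
symbol 1     60       66     0.5455
symbol 2     73       66     0.7424
symbol 3     47       66     5.4697
symbol 4     84       66     4.9091
The largest term is for symbol 3: 5.470.

symbol 3, 5.470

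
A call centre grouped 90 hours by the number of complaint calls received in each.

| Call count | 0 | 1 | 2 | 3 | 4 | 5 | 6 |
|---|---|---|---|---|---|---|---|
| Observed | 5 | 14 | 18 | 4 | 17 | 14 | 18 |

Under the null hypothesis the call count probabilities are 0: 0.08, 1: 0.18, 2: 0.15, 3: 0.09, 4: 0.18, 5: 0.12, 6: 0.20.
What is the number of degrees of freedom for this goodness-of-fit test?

6

There are k = 7 categories and no parameters were estimated from the data, so df = 7 − 1 = 6.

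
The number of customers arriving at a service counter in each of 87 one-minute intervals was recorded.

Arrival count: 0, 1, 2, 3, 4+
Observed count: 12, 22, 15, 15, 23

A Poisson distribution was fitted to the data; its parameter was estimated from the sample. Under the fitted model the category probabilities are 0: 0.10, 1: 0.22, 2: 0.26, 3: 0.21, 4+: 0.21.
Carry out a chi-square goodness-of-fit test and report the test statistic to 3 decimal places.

6.056

Expected counts E_i = n·p_i: 87×0.10 = 8.7, 87×0.22 = 19.14, 87×0.26 = 22.62, 87×0.21 = 18.27, 87×0.21 = 18.27.
χ² = (12−8.7)²/8.7 + (22−19.14)²/19.14 + (15−22.62)²/22.62 + (15−18.27)²/18.27 + (23−18.27)²/18.27
   = 1.2517 + 0.4274 + 2.5669 + 0.5853 + 1.2246
Sum = 6.056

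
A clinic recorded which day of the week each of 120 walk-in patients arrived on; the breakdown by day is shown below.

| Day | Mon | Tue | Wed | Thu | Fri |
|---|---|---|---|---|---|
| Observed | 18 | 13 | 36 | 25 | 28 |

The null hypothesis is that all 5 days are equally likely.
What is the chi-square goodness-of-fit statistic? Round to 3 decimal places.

Under H₀ each category has probability 1/5, so each expected count is 120/5 = 24.
χ² = (18−24)²/24 + (13−24)²/24 + (36−24)²/24 + (25−24)²/24 + (28−24)²/24
   = 1.5000 + 5.0417 + 6.0000 + 0.0417 + 0.6667
Sum = 13.250

13.250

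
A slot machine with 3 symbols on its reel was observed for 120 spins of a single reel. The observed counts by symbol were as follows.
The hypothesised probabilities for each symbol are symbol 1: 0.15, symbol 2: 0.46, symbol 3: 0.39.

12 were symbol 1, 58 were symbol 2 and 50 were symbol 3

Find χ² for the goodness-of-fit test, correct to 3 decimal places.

Expected counts E_i = n·p_i: 120×0.15 = 18, 120×0.46 = 55.2, 120×0.39 = 46.8.
χ² = (12−18)²/18 + (58−55.2)²/55.2 + (50−46.8)²/46.8
   = 2.0000 + 0.1420 + 0.2188
Sum = 2.361

2.361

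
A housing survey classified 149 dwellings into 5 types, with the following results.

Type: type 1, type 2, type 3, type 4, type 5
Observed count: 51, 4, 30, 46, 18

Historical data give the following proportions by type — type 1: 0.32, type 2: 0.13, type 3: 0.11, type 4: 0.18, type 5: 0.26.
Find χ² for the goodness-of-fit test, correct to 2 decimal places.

Expected counts E_i = n·p_i: 149×0.32 = 47.68, 149×0.13 = 19.37, 149×0.11 = 16.39, 149×0.18 = 26.82, 149×0.26 = 38.74.
χ² = (51−47.68)²/47.68 + (4−19.37)²/19.37 + (30−16.39)²/16.39 + (46−26.82)²/26.82 + (18−38.74)²/38.74
   = 0.231 + 12.196 + 11.302 + 13.716 + 11.103
Sum = 48.55

48.55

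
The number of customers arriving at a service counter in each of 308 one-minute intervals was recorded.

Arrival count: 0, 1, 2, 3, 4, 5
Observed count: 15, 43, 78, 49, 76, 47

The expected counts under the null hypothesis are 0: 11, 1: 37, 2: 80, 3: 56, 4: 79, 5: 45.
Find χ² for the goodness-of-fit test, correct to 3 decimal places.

3.555

cat         O        E   (O−E)²/E
0          15       11     1.4545
1          43       37     0.9730
2          78       80     0.0500
3          49       56     0.8750
4          76       79     0.1139
5          47       45     0.0889
Sum = 3.555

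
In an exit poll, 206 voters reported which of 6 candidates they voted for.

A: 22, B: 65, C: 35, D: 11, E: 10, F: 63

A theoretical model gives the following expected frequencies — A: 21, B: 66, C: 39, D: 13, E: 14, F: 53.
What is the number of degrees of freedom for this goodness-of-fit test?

There are k = 6 categories and no parameters were estimated from the data, so df = 6 − 1 = 5.

5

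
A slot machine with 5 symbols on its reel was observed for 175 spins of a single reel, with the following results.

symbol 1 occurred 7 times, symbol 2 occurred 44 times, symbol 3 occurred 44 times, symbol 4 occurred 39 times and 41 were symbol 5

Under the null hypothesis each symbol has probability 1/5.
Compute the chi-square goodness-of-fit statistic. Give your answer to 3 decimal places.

28.514

Expected count for each of the 5 categories: 175/5 = 35.
symbol 1: (7 − 35)²/35 = 784/35 = 22.4000
symbol 2: (44 − 35)²/35 = 81/35 = 2.3143
symbol 3: (44 − 35)²/35 = 81/35 = 2.3143
symbol 4: (39 − 35)²/35 = 16/35 = 0.4571
symbol 5: (41 − 35)²/35 = 36/35 = 1.0286
Sum = 28.514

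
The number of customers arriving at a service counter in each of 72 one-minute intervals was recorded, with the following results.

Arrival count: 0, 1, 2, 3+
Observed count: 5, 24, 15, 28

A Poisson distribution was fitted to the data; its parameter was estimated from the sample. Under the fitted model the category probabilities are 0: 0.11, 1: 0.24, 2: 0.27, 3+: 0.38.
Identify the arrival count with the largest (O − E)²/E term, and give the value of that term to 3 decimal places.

1, 2.613

Expected counts E_i = n·p_i: 72×0.11 = 7.92, 72×0.24 = 17.28, 72×0.27 = 19.44, 72×0.38 = 27.36.
cat         O        E   (O−E)²/E
0           5     7.92     1.0766
1          24    17.28     2.6133
2          15    19.44     1.0141
3+         28    27.36     0.0150
The largest term is for 1: 2.613.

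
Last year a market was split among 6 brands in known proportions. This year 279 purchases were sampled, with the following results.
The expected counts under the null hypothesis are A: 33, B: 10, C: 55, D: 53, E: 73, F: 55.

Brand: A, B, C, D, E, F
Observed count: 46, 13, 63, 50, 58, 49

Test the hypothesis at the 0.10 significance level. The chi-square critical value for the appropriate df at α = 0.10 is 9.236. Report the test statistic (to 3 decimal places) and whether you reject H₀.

cat         O        E   (O−E)²/E
A          46       33     5.1212
B          13       10     0.9000
C          63       55     1.1636
D          50       53     0.1698
E          58       73     3.0822
F          49       55     0.6545
Sum = 11.091
df = 5. Since 11.091 > 9.236, we reject H₀.

11.091; reject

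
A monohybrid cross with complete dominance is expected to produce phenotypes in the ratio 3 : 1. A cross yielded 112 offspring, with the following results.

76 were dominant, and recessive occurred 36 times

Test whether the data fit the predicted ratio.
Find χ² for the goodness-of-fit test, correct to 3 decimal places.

Ratio total = 4. Expected counts: 112×3/4 = 84, 112×1/4 = 28.
dominant: (76 − 84)²/84 = 64/84 = 0.7619
recessive: (36 − 28)²/28 = 64/28 = 2.2857
Sum = 3.048

3.048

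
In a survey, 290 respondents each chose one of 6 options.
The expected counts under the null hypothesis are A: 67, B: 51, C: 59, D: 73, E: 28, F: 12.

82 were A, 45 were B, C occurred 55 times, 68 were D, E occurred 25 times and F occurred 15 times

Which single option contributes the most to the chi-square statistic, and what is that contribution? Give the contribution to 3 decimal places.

A, 3.358

A: (82 − 67)²/67 = 225/67 = 3.3582
B: (45 − 51)²/51 = 36/51 = 0.7059
C: (55 − 59)²/59 = 16/59 = 0.2712
D: (68 − 73)²/73 = 25/73 = 0.3425
E: (25 − 28)²/28 = 9/28 = 0.3214
F: (15 − 12)²/12 = 9/12 = 0.7500
The largest term is for A: 3.358.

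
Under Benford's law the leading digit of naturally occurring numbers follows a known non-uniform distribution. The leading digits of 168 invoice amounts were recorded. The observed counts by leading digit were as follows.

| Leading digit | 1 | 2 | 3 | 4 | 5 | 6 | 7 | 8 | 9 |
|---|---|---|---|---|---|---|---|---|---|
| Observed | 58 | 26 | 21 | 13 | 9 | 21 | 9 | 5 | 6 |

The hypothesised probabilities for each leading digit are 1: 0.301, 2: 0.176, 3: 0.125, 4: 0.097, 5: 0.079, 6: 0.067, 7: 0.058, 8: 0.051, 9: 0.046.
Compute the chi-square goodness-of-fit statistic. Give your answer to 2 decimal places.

13.93

Expected counts E_i = n·p_i: 168×0.301 = 50.568, 168×0.176 = 29.568, 168×0.125 = 21, 168×0.097 = 16.296, 168×0.079 = 13.272, 168×0.067 = 11.256, 168×0.058 = 9.744, 168×0.051 = 8.568, 168×0.046 = 7.728.
χ² = (58−50.568)²/50.568 + (26−29.568)²/29.568 + (21−21)²/21 + (13−16.296)²/16.296 + (9−13.272)²/13.272 + (21−11.256)²/11.256 + (9−9.744)²/9.744 + (5−8.568)²/8.568 + (6−7.728)²/7.728
   = 1.092 + 0.431 + 0.000 + 0.667 + 1.375 + 8.435 + 0.057 + 1.486 + 0.386
Sum = 13.93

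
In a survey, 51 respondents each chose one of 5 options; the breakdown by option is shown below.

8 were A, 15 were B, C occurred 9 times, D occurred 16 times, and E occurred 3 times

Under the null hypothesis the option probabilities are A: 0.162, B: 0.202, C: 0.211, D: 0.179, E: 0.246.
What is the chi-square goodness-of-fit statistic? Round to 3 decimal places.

Expected counts E_i = n·p_i: 51×0.162 = 8.262, 51×0.202 = 10.302, 51×0.211 = 10.761, 51×0.179 = 9.129, 51×0.246 = 12.546.
A: (8 − 8.262)²/8.262 = 0.068644/8.262 = 0.0083
B: (15 − 10.302)²/10.302 = 22.071204/10.302 = 2.1424
C: (9 − 10.761)²/10.761 = 3.101121/10.761 = 0.2882
D: (16 − 9.129)²/9.129 = 47.210641/9.129 = 5.1715
E: (3 − 12.546)²/12.546 = 91.126116/12.546 = 7.2634
Sum = 14.874

14.874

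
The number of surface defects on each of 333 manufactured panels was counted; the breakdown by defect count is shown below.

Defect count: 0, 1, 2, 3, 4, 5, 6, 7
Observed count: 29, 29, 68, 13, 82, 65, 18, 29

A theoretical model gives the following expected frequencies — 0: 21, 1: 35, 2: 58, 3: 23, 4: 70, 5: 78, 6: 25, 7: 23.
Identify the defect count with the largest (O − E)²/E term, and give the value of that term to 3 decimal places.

3, 4.348

χ² = (29−21)²/21 + (29−35)²/35 + (68−58)²/58 + (13−23)²/23 + (82−70)²/70 + (65−78)²/78 + (18−25)²/25 + (29−23)²/23
   = 3.0476 + 1.0286 + 1.7241 + 4.3478 + 2.0571 + 2.1667 + 1.9600 + 1.5652
The largest term is for 3: 4.348.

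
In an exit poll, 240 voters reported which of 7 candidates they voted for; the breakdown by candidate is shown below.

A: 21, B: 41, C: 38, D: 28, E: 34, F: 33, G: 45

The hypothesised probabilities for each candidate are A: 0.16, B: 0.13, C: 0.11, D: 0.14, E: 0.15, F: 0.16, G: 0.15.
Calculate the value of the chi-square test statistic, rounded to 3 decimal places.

Expected counts E_i = n·p_i: 240×0.16 = 38.4, 240×0.13 = 31.2, 240×0.11 = 26.4, 240×0.14 = 33.6, 240×0.15 = 36, 240×0.16 = 38.4, 240×0.15 = 36.
χ² = (21−38.4)²/38.4 + (41−31.2)²/31.2 + (38−26.4)²/26.4 + (28−33.6)²/33.6 + (34−36)²/36 + (33−38.4)²/38.4 + (45−36)²/36
   = 7.8844 + 3.0782 + 5.0970 + 0.9333 + 0.1111 + 0.7594 + 2.2500
Sum = 20.113

20.113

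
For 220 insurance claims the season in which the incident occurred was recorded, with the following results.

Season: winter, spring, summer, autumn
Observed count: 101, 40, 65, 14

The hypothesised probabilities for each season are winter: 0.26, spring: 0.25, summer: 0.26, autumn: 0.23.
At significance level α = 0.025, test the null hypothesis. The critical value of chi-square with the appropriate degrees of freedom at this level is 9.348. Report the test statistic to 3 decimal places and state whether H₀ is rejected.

65.167; reject

Expected counts E_i = n·p_i: 220×0.26 = 57.2, 220×0.25 = 55, 220×0.26 = 57.2, 220×0.23 = 50.6.
cat         O        E   (O−E)²/E
winter    101     57.2    33.5392
spring     40       55     4.0909
summer     65     57.2     1.0636
autumn     14     50.6    26.4735
Sum = 65.167
df = 3. Since 65.167 > 9.348, we reject H₀.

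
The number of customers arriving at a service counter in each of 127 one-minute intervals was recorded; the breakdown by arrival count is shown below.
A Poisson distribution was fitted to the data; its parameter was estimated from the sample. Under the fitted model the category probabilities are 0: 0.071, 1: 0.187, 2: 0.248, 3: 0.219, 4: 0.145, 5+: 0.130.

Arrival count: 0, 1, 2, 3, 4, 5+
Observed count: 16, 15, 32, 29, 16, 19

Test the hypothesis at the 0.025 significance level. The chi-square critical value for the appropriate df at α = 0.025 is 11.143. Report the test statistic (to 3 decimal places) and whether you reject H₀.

9.382; do not reject

Expected counts E_i = n·p_i: 127×0.071 = 9.017, 127×0.187 = 23.749, 127×0.248 = 31.496, 127×0.219 = 27.813, 127×0.145 = 18.415, 127×0.130 = 16.51.
χ² = (16−9.017)²/9.017 + (15−23.749)²/23.749 + (32−31.496)²/31.496 + (29−27.813)²/27.813 + (16−18.415)²/18.415 + (19−16.51)²/16.51
   = 5.4078 + 3.2231 + 0.0081 + 0.0507 + 0.3167 + 0.3755
Sum = 9.382
df = 4. Since 9.382 < 11.143, we do not reject H₀.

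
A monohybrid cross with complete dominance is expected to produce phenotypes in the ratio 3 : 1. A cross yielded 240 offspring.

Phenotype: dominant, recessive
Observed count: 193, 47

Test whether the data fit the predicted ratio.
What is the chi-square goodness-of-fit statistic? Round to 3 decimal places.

3.756

Ratio total = 4. Expected counts: 240×3/4 = 180, 240×1/4 = 60.
cat            O        E   (O−E)²/E
dominant     193      180     0.9389
recessive     47       60     2.8167
Sum = 3.756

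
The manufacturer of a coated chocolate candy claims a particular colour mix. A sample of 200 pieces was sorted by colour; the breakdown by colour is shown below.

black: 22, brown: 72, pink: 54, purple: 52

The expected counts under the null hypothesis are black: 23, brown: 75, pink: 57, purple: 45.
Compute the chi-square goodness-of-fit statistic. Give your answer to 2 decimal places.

1.41

black: (22 − 23)²/23 = 1/23 = 0.043
brown: (72 − 75)²/75 = 9/75 = 0.120
pink: (54 − 57)²/57 = 9/57 = 0.158
purple: (52 − 45)²/45 = 49/45 = 1.089
Sum = 1.41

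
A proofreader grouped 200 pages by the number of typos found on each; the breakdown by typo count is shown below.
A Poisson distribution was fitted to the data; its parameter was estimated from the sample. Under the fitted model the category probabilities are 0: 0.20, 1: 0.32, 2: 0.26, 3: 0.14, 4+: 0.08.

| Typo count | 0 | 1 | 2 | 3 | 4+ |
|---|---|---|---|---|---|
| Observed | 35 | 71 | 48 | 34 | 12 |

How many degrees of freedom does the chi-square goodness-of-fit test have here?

3

There are k = 5 categories and 1 parameter estimated from the data, so df = 5 − 1 − 1 = 3.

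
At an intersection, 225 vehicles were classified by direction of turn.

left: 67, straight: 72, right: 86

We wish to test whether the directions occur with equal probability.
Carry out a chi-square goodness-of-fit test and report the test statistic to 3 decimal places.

2.587

Expected count for each of the 3 categories: 225/3 = 75.
left: (67 − 75)²/75 = 64/75 = 0.8533
straight: (72 − 75)²/75 = 9/75 = 0.1200
right: (86 − 75)²/75 = 121/75 = 1.6133
Sum = 2.587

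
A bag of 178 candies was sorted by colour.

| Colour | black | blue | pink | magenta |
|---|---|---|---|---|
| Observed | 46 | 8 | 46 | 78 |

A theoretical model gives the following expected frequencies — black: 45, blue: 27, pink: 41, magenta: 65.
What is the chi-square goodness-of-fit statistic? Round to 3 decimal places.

16.602

cat          O        E   (O−E)²/E
black       46       45     0.0222
blue         8       27    13.3704
pink        46       41     0.6098
magenta     78       65     2.6000
Sum = 16.602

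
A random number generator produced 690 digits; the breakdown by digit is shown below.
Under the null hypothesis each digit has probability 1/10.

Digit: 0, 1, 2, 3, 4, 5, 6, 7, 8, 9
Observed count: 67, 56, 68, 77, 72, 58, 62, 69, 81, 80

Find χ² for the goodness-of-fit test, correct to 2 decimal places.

9.88

Under H₀ each category has probability 1/10, so each expected count is 690/10 = 69.
cat         O        E   (O−E)²/E
0          67       69      0.058
1          56       69      2.449
2          68       69      0.014
3          77       69      0.928
4          72       69      0.130
5          58       69      1.754
6          62       69      0.710
7          69       69      0.000
8          81       69      2.087
9          80       69      1.754
Sum = 9.88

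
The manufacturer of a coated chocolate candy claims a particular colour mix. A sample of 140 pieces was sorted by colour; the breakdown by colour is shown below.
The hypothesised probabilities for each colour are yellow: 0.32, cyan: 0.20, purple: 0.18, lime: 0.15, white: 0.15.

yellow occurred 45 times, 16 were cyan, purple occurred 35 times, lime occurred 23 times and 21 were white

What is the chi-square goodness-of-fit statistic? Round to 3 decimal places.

Expected counts E_i = n·p_i: 140×0.32 = 44.8, 140×0.20 = 28, 140×0.18 = 25.2, 140×0.15 = 21, 140×0.15 = 21.
yellow: (45 − 44.8)²/44.8 = 0.04/44.8 = 0.0009
cyan: (16 − 28)²/28 = 144/28 = 5.1429
purple: (35 − 25.2)²/25.2 = 96.04/25.2 = 3.8111
lime: (23 − 21)²/21 = 4/21 = 0.1905
white: (21 − 21)²/21 = 0/21 = 0.0000
Sum = 9.145

9.145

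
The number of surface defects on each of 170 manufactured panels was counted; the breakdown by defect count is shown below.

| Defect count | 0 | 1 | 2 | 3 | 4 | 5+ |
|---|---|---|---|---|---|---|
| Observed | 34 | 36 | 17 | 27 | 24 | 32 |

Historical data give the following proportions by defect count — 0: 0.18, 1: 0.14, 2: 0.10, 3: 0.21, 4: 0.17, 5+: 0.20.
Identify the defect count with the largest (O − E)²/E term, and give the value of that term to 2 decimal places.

1, 6.25

Expected counts E_i = n·p_i: 170×0.18 = 30.6, 170×0.14 = 23.8, 170×0.10 = 17, 170×0.21 = 35.7, 170×0.17 = 28.9, 170×0.20 = 34.
0: (34 − 30.6)²/30.6 = 11.56/30.6 = 0.378
1: (36 − 23.8)²/23.8 = 148.84/23.8 = 6.254
2: (17 − 17)²/17 = 0/17 = 0.000
3: (27 − 35.7)²/35.7 = 75.69/35.7 = 2.120
4: (24 − 28.9)²/28.9 = 24.01/28.9 = 0.831
5+: (32 − 34)²/34 = 4/34 = 0.118
The largest term is for 1: 6.25.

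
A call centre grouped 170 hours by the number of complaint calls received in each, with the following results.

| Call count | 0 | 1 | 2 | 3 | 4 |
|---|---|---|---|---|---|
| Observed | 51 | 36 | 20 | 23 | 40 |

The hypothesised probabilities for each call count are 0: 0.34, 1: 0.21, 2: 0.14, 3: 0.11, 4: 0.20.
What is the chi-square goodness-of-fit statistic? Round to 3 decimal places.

Expected counts E_i = n·p_i: 170×0.34 = 57.8, 170×0.21 = 35.7, 170×0.14 = 23.8, 170×0.11 = 18.7, 170×0.20 = 34.
χ² = (51−57.8)²/57.8 + (36−35.7)²/35.7 + (20−23.8)²/23.8 + (23−18.7)²/18.7 + (40−34)²/34
   = 0.8000 + 0.0025 + 0.6067 + 0.9888 + 1.0588
Sum = 3.457

3.457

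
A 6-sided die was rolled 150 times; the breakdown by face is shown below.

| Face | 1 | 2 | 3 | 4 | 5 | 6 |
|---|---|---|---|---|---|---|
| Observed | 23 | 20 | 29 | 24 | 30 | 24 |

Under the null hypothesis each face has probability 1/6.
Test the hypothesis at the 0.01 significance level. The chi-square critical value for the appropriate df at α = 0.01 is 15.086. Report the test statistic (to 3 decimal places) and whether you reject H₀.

2.880; do not reject

Under H₀ each category has probability 1/6, so each expected count is 150/6 = 25.
cat         O        E   (O−E)²/E
1          23       25     0.1600
2          20       25     1.0000
3          29       25     0.6400
4          24       25     0.0400
5          30       25     1.0000
6          24       25     0.0400
Sum = 2.880
df = 5. Since 2.880 < 15.086, we do not reject H₀.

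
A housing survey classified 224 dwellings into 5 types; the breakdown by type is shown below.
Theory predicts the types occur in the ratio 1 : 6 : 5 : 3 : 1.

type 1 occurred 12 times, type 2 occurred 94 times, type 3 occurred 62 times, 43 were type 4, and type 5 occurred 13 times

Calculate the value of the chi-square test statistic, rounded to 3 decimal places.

Ratio total = 16. Expected counts: 224×1/16 = 14, 224×6/16 = 84, 224×5/16 = 70, 224×3/16 = 42, 224×1/16 = 14.
χ² = (12−14)²/14 + (94−84)²/84 + (62−70)²/70 + (43−42)²/42 + (13−14)²/14
   = 0.2857 + 1.1905 + 0.9143 + 0.0238 + 0.0714
Sum = 2.486

2.486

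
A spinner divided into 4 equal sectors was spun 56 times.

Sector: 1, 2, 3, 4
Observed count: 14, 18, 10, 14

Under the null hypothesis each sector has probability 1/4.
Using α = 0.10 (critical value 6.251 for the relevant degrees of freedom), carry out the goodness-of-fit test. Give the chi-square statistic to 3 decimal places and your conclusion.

2.286; do not reject

Under H₀ each category has probability 1/4, so each expected count is 56/4 = 14.
1: (14 − 14)²/14 = 0/14 = 0.0000
2: (18 − 14)²/14 = 16/14 = 1.1429
3: (10 − 14)²/14 = 16/14 = 1.1429
4: (14 − 14)²/14 = 0/14 = 0.0000
Sum = 2.286
df = 3. Since 2.286 < 6.251, we do not reject H₀.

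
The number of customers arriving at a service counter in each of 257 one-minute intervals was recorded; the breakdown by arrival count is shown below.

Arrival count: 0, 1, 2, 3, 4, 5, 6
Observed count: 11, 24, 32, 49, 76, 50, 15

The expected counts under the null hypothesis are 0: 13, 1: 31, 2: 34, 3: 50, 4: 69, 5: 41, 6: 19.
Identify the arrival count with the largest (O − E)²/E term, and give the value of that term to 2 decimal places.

χ² = (11−13)²/13 + (24−31)²/31 + (32−34)²/34 + (49−50)²/50 + (76−69)²/69 + (50−41)²/41 + (15−19)²/19
   = 0.308 + 1.581 + 0.118 + 0.020 + 0.710 + 1.976 + 0.842
The largest term is for 5: 1.98.

5, 1.98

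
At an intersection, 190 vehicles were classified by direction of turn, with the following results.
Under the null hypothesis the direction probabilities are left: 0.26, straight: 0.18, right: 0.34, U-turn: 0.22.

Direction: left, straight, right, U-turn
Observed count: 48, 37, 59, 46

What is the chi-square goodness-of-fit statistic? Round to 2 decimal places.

1.18

Expected counts E_i = n·p_i: 190×0.26 = 49.4, 190×0.18 = 34.2, 190×0.34 = 64.6, 190×0.22 = 41.8.
χ² = (48−49.4)²/49.4 + (37−34.2)²/34.2 + (59−64.6)²/64.6 + (46−41.8)²/41.8
   = 0.040 + 0.229 + 0.485 + 0.422
Sum = 1.18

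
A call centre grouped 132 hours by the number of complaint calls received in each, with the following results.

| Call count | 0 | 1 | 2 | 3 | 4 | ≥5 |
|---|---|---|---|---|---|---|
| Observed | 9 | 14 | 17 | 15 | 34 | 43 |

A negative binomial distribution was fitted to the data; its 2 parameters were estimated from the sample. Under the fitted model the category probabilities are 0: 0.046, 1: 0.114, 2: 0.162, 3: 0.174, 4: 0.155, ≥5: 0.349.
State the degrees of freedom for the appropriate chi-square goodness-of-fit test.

There are k = 6 categories and 2 parameters estimated from the data, so df = 6 − 1 − 2 = 3.

3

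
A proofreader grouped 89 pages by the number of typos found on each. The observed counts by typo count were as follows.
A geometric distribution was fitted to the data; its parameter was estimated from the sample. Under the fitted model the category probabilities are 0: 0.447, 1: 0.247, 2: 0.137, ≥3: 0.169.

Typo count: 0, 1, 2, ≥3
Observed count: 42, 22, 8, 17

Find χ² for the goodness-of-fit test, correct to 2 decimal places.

1.82

Expected counts E_i = n·p_i: 89×0.447 = 39.783, 89×0.247 = 21.983, 89×0.137 = 12.193, 89×0.169 = 15.041.
0: (42 − 39.783)²/39.783 = 4.915089/39.783 = 0.124
1: (22 − 21.983)²/21.983 = 0.000289/21.983 = 0.000
2: (8 − 12.193)²/12.193 = 17.581249/12.193 = 1.442
≥3: (17 − 15.041)²/15.041 = 3.837681/15.041 = 0.255
Sum = 1.82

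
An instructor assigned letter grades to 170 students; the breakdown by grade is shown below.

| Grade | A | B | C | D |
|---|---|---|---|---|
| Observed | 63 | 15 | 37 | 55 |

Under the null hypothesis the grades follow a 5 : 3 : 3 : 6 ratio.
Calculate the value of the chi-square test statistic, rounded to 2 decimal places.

12.93

Ratio total = 17. Expected counts: 170×5/17 = 50, 170×3/17 = 30, 170×3/17 = 30, 170×6/17 = 60.
χ² = (63−50)²/50 + (15−30)²/30 + (37−30)²/30 + (55−60)²/60
   = 3.380 + 7.500 + 1.633 + 0.417
Sum = 12.93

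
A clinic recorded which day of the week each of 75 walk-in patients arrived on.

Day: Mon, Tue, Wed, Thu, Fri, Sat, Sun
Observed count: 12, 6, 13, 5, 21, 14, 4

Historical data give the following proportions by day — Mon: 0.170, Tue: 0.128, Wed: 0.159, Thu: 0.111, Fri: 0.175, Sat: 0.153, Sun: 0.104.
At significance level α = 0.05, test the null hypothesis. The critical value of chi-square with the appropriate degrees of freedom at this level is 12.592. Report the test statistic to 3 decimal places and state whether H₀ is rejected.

9.951; do not reject

Expected counts E_i = n·p_i: 75×0.170 = 12.75, 75×0.128 = 9.6, 75×0.159 = 11.925, 75×0.111 = 8.325, 75×0.175 = 13.125, 75×0.153 = 11.475, 75×0.104 = 7.8.
Mon: (12 − 12.75)²/12.75 = 0.5625/12.75 = 0.0441
Tue: (6 − 9.6)²/9.6 = 12.96/9.6 = 1.3500
Wed: (13 − 11.925)²/11.925 = 1.155625/11.925 = 0.0969
Thu: (5 − 8.325)²/8.325 = 11.055625/8.325 = 1.3280
Fri: (21 − 13.125)²/13.125 = 62.015625/13.125 = 4.7250
Sat: (14 − 11.475)²/11.475 = 6.375625/11.475 = 0.5556
Sun: (4 − 7.8)²/7.8 = 14.44/7.8 = 1.8513
Sum = 9.951
df = 6. Since 9.951 < 12.592, we do not reject H₀.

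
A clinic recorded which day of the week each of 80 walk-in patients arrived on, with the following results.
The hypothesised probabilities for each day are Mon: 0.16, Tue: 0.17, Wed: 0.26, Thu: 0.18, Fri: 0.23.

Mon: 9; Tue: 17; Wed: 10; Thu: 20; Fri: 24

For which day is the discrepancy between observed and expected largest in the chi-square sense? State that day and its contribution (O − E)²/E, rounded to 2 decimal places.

Expected counts E_i = n·p_i: 80×0.16 = 12.8, 80×0.17 = 13.6, 80×0.26 = 20.8, 80×0.18 = 14.4, 80×0.23 = 18.4.
χ² = (9−12.8)²/12.8 + (17−13.6)²/13.6 + (10−20.8)²/20.8 + (20−14.4)²/14.4 + (24−18.4)²/18.4
   = 1.128 + 0.850 + 5.608 + 2.178 + 1.704
The largest term is for Wed: 5.61.

Wed, 5.61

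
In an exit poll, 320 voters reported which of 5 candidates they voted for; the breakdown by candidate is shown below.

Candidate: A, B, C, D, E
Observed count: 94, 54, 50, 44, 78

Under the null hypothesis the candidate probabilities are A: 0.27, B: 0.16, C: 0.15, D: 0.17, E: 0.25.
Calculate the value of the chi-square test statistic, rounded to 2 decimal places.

Expected counts E_i = n·p_i: 320×0.27 = 86.4, 320×0.16 = 51.2, 320×0.15 = 48, 320×0.17 = 54.4, 320×0.25 = 80.
χ² = (94−86.4)²/86.4 + (54−51.2)²/51.2 + (50−48)²/48 + (44−54.4)²/54.4 + (78−80)²/80
   = 0.669 + 0.153 + 0.083 + 1.988 + 0.050
Sum = 2.94

2.94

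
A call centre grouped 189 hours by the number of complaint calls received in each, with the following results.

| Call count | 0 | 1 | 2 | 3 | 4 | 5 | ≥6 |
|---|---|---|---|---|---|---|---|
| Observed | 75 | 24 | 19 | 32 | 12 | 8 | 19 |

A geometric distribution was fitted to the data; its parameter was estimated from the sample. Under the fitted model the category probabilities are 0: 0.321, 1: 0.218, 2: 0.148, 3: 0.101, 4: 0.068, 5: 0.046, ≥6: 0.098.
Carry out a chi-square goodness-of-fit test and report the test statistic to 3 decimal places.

22.302

Expected counts E_i = n·p_i: 189×0.321 = 60.669, 189×0.218 = 41.202, 189×0.148 = 27.972, 189×0.101 = 19.089, 189×0.068 = 12.852, 189×0.046 = 8.694, 189×0.098 = 18.522.
χ² = (75−60.669)²/60.669 + (24−41.202)²/41.202 + (19−27.972)²/27.972 + (32−19.089)²/19.089 + (12−12.852)²/12.852 + (8−8.694)²/8.694 + (19−18.522)²/18.522
   = 3.3852 + 7.1819 + 2.8778 + 8.7325 + 0.0565 + 0.0554 + 0.0123
Sum = 22.302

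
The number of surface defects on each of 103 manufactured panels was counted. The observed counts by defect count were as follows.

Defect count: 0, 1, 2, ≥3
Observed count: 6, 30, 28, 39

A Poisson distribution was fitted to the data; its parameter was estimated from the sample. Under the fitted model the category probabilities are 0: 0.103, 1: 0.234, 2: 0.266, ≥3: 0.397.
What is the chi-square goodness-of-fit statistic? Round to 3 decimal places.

Expected counts E_i = n·p_i: 103×0.103 = 10.609, 103×0.234 = 24.102, 103×0.266 = 27.398, 103×0.397 = 40.891.
0: (6 − 10.609)²/10.609 = 21.242881/10.609 = 2.0023
1: (30 − 24.102)²/24.102 = 34.786404/24.102 = 1.4433
2: (28 − 27.398)²/27.398 = 0.362404/27.398 = 0.0132
≥3: (39 − 40.891)²/40.891 = 3.575881/40.891 = 0.0874
Sum = 3.546

3.546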